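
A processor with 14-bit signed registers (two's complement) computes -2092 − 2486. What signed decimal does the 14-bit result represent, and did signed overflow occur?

-2092 → 11011111010100
2486 → 00100110110110
Subtract via negate-and-add: invert 00100110110110 + 1 = 11011001001010 (i.e. -2486).
  11011111010100
+ 11011001001010
= 10111000011110  (discard carry-out 1)
Result 10111000011110: MSB = 1 → 11806 − 16384 = -4578.
Both addends (after negating the subtrahend) are negative and so is the stored result: no signed overflow.

-4578; no overflow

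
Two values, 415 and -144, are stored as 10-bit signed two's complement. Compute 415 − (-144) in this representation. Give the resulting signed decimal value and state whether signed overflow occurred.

-465; overflow

415 → 0110011111
-144 → 1101110000
Subtract via negate-and-add: invert 1101110000 + 1 = 0010010000 (i.e. 144).
  0110011111
+ 0010010000
= 1000101111
Result 1000101111: MSB = 1 → 559 − 1024 = -465.
Both addends (after negating the subtrahend) are non-negative but the stored result is negative: signed overflow. The true value 415 − (-144) = 559 lies outside [-512, 511].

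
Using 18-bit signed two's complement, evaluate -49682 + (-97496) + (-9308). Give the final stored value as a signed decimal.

-49682 + (-97496) = -147178 → wraps to 114966 (011100000100010110)
114966 + (-9308) = 105658 (011001110010111010)

105658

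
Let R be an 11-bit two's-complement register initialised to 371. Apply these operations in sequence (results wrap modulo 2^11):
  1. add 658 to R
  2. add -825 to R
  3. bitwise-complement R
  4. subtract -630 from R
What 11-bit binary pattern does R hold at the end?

Start: R = 371 = 00101110011.
R = 371 + 658 = 1029; wraps to -1019 = 10000000101
R = -1019 + (-825) = -1844; wraps to 204 = 00011001100
R = NOT 00011001100 = 11100110011 = -205
R = -205 − (-630) = 425 = 00110101001

00110101001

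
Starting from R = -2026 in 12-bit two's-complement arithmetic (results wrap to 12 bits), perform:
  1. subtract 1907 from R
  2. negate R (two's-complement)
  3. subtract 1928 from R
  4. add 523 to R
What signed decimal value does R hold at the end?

Start: R = -2026 = 100000010110.
R = -2026 − 1907 = -3933; wraps to 163 = 000010100011
R = −(163) = -163 = 111101011101
R = -163 − 1928 = -2091; wraps to 2005 = 011111010101
R = 2005 + 523 = 2528; wraps to -1568 = 100111100000

-1568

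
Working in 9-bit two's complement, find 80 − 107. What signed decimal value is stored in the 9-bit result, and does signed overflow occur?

-27; no overflow

80 → 001010000
107 → 001101011
Subtract via negate-and-add: invert 001101011 + 1 = 110010101 (i.e. -107).
  001010000
+ 110010101
= 111100101
Result 111100101: MSB = 1 → 485 − 512 = -27.
Addends (after negating the subtrahend) have opposite signs, so signed overflow cannot occur.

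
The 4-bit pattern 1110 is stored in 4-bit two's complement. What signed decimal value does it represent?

-2

MSB is 1, so the value is negative.
Invert: 0001. Add 1: 0010 = 2. So the value is −2.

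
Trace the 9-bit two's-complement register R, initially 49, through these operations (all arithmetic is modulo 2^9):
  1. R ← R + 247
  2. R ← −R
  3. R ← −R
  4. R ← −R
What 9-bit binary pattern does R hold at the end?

Start: R = 49 = 000110001.
R = 49 + 247 = 296; wraps to -216 = 100101000
R = −(-216) = 216 = 011011000
R = −(216) = -216 = 100101000
R = −(-216) = 216 = 011011000

011011000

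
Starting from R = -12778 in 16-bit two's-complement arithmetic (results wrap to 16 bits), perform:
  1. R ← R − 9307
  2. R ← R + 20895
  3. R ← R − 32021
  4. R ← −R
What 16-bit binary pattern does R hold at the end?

1000000110111011

Start: R = -12778 = 1100111000010110.
R = -12778 − 9307 = -22085 = 1010100110111011
R = -22085 + 20895 = -1190 = 1111101101011010
R = -1190 − 32021 = -33211; wraps to 32325 = 0111111001000101
R = −(32325) = -32325 = 1000000110111011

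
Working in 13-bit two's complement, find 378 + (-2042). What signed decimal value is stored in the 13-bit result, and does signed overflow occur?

378 → 0000101111010
-2042 → 1100000000110
  0000101111010
+ 1100000000110
= 1100110000000
Result 1100110000000: MSB = 1 → 6528 − 8192 = -1664.
Addends have opposite signs, so signed overflow cannot occur.

-1664; no overflow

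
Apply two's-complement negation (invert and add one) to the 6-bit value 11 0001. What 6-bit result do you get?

Invert: 001110. Add 1: 001111.
Check: 110001 = -15, 001111 = 15.

001111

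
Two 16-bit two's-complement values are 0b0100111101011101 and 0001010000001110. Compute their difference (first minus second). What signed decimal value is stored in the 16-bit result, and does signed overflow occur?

0b0100111101011101 → 0100111101011101 = 20317 (signed)
0001010000001110 = 5134 (signed)
Subtract via negate-and-add: invert 0001010000001110 + 1 = 1110101111110010 (i.e. -5134).
  0100111101011101
+ 1110101111110010
= 0011101101001111  (discard carry-out 1)
Result 0011101101001111: MSB = 0 → value 15183.
Addends (after negating the subtrahend) have opposite signs, so signed overflow cannot occur.

15183; no overflow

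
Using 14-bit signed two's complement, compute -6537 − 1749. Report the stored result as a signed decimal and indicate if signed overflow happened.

-6537 → 10011001110111
1749 → 00011011010101
Subtract via negate-and-add: invert 00011011010101 + 1 = 11100100101011 (i.e. -1749).
  10011001110111
+ 11100100101011
= 01111110100010  (discard carry-out 1)
Result 01111110100010: MSB = 0 → value 8098.
Both addends (after negating the subtrahend) are negative but the stored result is non-negative: signed overflow. The true value -6537 − 1749 = -8286 lies outside [-8192, 8191].

8098; overflow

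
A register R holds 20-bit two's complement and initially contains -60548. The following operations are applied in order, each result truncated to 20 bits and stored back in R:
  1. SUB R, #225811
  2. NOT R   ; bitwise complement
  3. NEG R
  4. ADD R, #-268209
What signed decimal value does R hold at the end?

Start: R = -60548 = 11110001001101111100.
R = -60548 − 225811 = -286359 = 10111010000101101001
R = NOT 10111010000101101001 = 01000101111010010110 = 286358
R = −(286358) = -286358 = 10111010000101101010
R = -286358 + (-268209) = -554567; wraps to 494009 = 01111000100110111001

494009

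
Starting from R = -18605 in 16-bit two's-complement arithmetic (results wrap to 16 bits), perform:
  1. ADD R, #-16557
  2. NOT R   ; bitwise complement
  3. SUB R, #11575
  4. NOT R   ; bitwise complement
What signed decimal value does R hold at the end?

Start: R = -18605 = 1011011101010011.
R = -18605 + (-16557) = -35162; wraps to 30374 = 0111011010100110
R = NOT 0111011010100110 = 1000100101011001 = -30375
R = -30375 − 11575 = -41950; wraps to 23586 = 0101110000100010
R = NOT 0101110000100010 = 1010001111011101 = -23587

-23587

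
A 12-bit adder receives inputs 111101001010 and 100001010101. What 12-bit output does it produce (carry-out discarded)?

011110011111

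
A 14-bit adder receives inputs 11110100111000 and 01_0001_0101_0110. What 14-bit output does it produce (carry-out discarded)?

00111010001110

  11110100111000
+ 01000101010110
= 00111010001110  (discard carry-out 1)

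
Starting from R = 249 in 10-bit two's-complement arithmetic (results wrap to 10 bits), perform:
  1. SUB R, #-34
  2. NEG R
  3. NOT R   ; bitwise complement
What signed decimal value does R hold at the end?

Start: R = 249 = 0011111001.
R = 249 − (-34) = 283 = 0100011011
R = −(283) = -283 = 1011100101
R = NOT 1011100101 = 0100011010 = 282

282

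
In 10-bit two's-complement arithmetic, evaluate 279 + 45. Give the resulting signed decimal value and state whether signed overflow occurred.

279 → 0100010111
45 → 0000101101
  0100010111
+ 0000101101
= 0101000100
Result 0101000100: MSB = 0 → value 324.
Both addends are non-negative and so is the stored result: no signed overflow.

324; no overflow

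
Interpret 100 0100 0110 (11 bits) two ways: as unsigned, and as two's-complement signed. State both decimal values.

unsigned = 1094, signed = -954

Unsigned: 10001000110 = 1094.
Signed: MSB=1 → 1094 − 2048 = -954.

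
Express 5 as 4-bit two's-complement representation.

5 is non-negative, so write it directly in 4 bits: 0101.

0101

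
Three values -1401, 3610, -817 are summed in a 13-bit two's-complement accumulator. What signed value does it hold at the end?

-1401 + 3610 = 2209 (0100010100001)
2209 + (-817) = 1392 (0010101110000)

1392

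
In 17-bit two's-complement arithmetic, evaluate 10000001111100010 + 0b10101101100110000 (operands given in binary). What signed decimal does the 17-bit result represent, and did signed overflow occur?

10000001111100010 = -64542 (signed)
0b10101101100110000 → 10101101100110000 = -42192 (signed)
  10000001111100010
+ 10101101100110000
= 00101111100010010  (discard carry-out 1)
Result 00101111100010010: MSB = 0 → value 24338.
Both addends are negative but the stored result is non-negative: signed overflow. The true value -64542 + (-42192) = -106734 lies outside [-65536, 65535].

24338; overflow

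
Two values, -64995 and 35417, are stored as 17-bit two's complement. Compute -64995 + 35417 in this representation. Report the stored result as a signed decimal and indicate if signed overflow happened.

-64995 → 10000001000011101
35417 → 01000101001011001
  10000001000011101
+ 01000101001011001
= 11000110001110110
Result 11000110001110110: MSB = 1 → 101494 − 131072 = -29578.
Addends have opposite signs, so signed overflow cannot occur.

-29578; no overflow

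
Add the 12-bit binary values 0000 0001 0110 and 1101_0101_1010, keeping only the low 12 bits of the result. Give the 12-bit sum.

  000000010110
+ 110101011010
= 110101110000

110101110000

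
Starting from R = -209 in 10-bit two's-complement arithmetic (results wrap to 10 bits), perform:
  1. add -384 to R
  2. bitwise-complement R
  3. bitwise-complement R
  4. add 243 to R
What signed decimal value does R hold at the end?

-350

Start: R = -209 = 1100101111.
R = -209 + (-384) = -593; wraps to 431 = 0110101111
R = NOT 0110101111 = 1001010000 = -432
R = NOT 1001010000 = 0110101111 = 431
R = 431 + 243 = 674; wraps to -350 = 1010100010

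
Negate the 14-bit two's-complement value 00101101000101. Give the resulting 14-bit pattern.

Invert: 11010010111010. Add 1: 11010010111011.
Check: 00101101000101 = 2885, 11010010111011 = -2885.

11010010111011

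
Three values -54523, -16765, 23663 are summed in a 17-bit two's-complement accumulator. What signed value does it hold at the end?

-47625

-54523 + (-16765) = -71288 → wraps to 59784 (01110100110001000)
59784 + 23663 = 83447 → wraps to -47625 (10100010111110111)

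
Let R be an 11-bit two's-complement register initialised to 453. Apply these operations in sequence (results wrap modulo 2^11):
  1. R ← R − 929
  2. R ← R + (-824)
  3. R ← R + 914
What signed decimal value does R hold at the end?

-386

Start: R = 453 = 00111000101.
R = 453 − 929 = -476 = 11000100100
R = -476 + (-824) = -1300; wraps to 748 = 01011101100
R = 748 + 914 = 1662; wraps to -386 = 11001111110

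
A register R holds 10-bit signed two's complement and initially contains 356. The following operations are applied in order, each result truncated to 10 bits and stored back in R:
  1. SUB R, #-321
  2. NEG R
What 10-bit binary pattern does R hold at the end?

0101011011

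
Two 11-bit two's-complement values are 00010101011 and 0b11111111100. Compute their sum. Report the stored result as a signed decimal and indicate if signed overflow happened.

00010101011 = 171 (signed)
0b11111111100 → 11111111100 = -4 (signed)
  00010101011
+ 11111111100
= 00010100111  (discard carry-out 1)
Result 00010100111: MSB = 0 → value 167.
Addends have opposite signs, so signed overflow cannot occur.

167; no overflow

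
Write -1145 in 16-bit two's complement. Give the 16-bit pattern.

|-1145| = 1145 = 0000010001111001 in 16 bits.
Invert the bits: 1111101110000110. Add 1: 1111101110000111.

1111101110000111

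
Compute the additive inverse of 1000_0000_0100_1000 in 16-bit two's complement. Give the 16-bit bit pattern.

0111111110111000

Invert: 0111111110110111. Add 1: 0111111110111000.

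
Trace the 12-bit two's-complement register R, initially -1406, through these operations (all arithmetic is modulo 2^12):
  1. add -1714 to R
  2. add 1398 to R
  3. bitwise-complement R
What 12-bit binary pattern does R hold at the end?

Start: R = -1406 = 101010000010.
R = -1406 + (-1714) = -3120; wraps to 976 = 001111010000
R = 976 + 1398 = 2374; wraps to -1722 = 100101000110
R = NOT 100101000110 = 011010111001 = 1721

011010111001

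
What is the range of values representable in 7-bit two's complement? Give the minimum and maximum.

min = -64, max = 63

Minimum: −2^6 = -64.
Maximum: 2^6 − 1 = 63.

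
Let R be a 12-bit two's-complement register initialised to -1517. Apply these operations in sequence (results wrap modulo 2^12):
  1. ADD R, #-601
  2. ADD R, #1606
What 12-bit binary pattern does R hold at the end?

Start: R = -1517 = 101000010011.
R = -1517 + (-601) = -2118; wraps to 1978 = 011110111010
R = 1978 + 1606 = 3584; wraps to -512 = 111000000000

111000000000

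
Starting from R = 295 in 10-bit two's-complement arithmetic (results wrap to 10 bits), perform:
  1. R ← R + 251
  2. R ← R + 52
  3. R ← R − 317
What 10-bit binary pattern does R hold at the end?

0100011001

Start: R = 295 = 0100100111.
R = 295 + 251 = 546; wraps to -478 = 1000100010
R = -478 + 52 = -426 = 1001010110
R = -426 − 317 = -743; wraps to 281 = 0100011001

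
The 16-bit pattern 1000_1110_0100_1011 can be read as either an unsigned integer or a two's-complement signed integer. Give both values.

unsigned = 36427, signed = -29109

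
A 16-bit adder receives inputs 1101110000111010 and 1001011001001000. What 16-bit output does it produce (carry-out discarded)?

0111001010000010

  1101110000111010
+ 1001011001001000
= 0111001010000010  (discard carry-out 1)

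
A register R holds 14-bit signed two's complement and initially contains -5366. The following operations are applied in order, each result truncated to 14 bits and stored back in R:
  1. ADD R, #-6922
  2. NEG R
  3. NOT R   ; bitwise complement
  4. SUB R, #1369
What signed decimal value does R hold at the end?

Start: R = -5366 = 10101100001010.
R = -5366 + (-6922) = -12288; wraps to 4096 = 01000000000000
R = −(4096) = -4096 = 11000000000000
R = NOT 11000000000000 = 00111111111111 = 4095
R = 4095 − 1369 = 2726 = 00101010100110

2726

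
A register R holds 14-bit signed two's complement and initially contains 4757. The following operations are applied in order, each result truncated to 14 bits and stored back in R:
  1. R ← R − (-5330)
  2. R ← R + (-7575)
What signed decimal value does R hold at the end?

2512

Start: R = 4757 = 01001010010101.
R = 4757 − (-5330) = 10087; wraps to -6297 = 10011101100111
R = -6297 + (-7575) = -13872; wraps to 2512 = 00100111010000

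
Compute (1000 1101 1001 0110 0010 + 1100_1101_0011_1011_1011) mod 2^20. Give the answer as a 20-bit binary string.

  10001101100101100010
+ 11001101001110111011
= 01011010110100011101  (discard carry-out 1)

01011010110100011101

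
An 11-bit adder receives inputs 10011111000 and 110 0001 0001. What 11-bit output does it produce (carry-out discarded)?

  10011111000
+ 11000010001
= 01100001001  (discard carry-out 1)

01100001001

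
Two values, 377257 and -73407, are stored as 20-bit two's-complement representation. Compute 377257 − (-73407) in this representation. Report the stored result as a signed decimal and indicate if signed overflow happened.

450664; no overflow

377257 → 01011100000110101001
-73407 → 11101110000101000001
Subtract via negate-and-add: invert 11101110000101000001 + 1 = 00010001111010111111 (i.e. 73407).
  01011100000110101001
+ 00010001111010111111
= 01101110000001101000
Result 01101110000001101000: MSB = 0 → value 450664.
Both addends (after negating the subtrahend) are non-negative and so is the stored result: no signed overflow.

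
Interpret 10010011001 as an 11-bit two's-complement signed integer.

MSB is 1, so the value is negative.
Invert: 01101100110. Add 1: 01101100111 = 871. So the value is −871.

-871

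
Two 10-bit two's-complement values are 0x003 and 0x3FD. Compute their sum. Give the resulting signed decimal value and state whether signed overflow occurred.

0; no overflow

0x003 = 0000000011 = 3 (signed)
0x3FD = 1111111101 = -3 (signed)
  0000000011
+ 1111111101
= 0000000000  (discard carry-out 1)
Result 0000000000: MSB = 0 → value 0.
Addends have opposite signs, so signed overflow cannot occur.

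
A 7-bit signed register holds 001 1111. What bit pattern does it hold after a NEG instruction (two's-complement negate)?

Invert: 1100000. Add 1: 1100001.
Check: 0011111 = 31, 1100001 = -31.

1100001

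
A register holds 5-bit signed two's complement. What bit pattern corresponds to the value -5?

11011

|-5| = 5 = 00101 in 5 bits.
Invert the bits: 11010. Add 1: 11011.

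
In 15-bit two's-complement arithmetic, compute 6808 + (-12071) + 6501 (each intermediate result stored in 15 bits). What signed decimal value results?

6808 + (-12071) = -5263 (110101101110001)
-5263 + 6501 = 1238 (000010011010110)

1238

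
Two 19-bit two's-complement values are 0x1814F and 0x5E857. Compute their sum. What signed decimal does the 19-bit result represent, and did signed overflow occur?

-38490; no overflow

0x1814F = 0011000000101001111 = 98639 (signed)
0x5E857 = 1011110100001010111 = -137129 (signed)
  0011000000101001111
+ 1011110100001010111
= 1110110100110100110
Result 1110110100110100110: MSB = 1 → 485798 − 524288 = -38490.
Addends have opposite signs, so signed overflow cannot occur.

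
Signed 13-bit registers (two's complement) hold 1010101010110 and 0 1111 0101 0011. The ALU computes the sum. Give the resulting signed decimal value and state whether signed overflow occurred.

1193; no overflow

1010101010110 = -2730 (signed)
0 1111 0101 0011 → 0111101010011 = 3923 (signed)
  1010101010110
+ 0111101010011
= 0010010101001  (discard carry-out 1)
Result 0010010101001: MSB = 0 → value 1193.
Addends have opposite signs, so signed overflow cannot occur.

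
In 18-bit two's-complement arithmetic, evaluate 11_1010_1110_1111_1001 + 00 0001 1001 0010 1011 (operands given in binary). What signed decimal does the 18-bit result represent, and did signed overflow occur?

-14300; no overflow

11_1010_1110_1111_1001 → 111010111011111001 = -20743 (signed)
00 0001 1001 0010 1011 → 000001100100101011 = 6443 (signed)
  111010111011111001
+ 000001100100101011
= 111100100000100100
Result 111100100000100100: MSB = 1 → 247844 − 262144 = -14300.
Addends have opposite signs, so signed overflow cannot occur.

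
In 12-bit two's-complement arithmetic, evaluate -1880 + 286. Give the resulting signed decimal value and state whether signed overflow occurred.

-1594; no overflow

-1880 → 100010101000
286 → 000100011110
  100010101000
+ 000100011110
= 100111000110
Result 100111000110: MSB = 1 → 2502 − 4096 = -1594.
Addends have opposite signs, so signed overflow cannot occur.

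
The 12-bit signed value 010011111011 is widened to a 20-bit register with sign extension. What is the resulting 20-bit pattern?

00000000010011111011

MSB of 010011111011 is 0; replicate it into the new high bits.
00000000|010011111011 → 00000000010011111011 (still 1275).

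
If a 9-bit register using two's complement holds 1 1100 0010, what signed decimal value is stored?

-62

MSB is 1, so the value is negative.
Unsigned reading: 450. Subtract 2^9 = 512: 450 − 512 = -62.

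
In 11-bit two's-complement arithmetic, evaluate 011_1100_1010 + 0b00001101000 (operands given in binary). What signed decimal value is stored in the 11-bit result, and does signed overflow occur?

011_1100_1010 → 01111001010 = 970 (signed)
0b00001101000 → 00001101000 = 104 (signed)
  01111001010
+ 00001101000
= 10000110010
Result 10000110010: MSB = 1 → 1074 − 2048 = -974.
Both addends are non-negative but the stored result is negative: signed overflow. The true value 970 + 104 = 1074 lies outside [-1024, 1023].

-974; overflow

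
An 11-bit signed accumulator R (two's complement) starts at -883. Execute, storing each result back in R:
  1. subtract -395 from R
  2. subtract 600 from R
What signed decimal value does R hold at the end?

960

Start: R = -883 = 10010001101.
R = -883 − (-395) = -488 = 11000011000
R = -488 − 600 = -1088; wraps to 960 = 01111000000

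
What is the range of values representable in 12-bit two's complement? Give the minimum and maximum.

Minimum: −2^11 = -2048.
Maximum: 2^11 − 1 = 2047.

min = -2048, max = 2047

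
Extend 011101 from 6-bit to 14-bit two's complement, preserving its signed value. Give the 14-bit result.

00000000011101

MSB of 011101 is 0; replicate it into the new high bits.
00000000|011101 → 00000000011101 (still 29).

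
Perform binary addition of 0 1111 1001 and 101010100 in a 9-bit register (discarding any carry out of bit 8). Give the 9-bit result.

001001101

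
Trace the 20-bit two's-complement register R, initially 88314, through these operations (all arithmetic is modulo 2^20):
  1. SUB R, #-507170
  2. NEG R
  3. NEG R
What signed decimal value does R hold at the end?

-453092

Start: R = 88314 = 00010101100011111010.
R = 88314 − (-507170) = 595484; wraps to -453092 = 10010001011000011100
R = −(-453092) = 453092 = 01101110100111100100
R = −(453092) = -453092 = 10010001011000011100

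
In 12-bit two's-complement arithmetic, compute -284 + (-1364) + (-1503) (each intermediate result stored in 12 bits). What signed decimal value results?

-284 + (-1364) = -1648 (100110010000)
-1648 + (-1503) = -3151 → wraps to 945 (001110110001)

945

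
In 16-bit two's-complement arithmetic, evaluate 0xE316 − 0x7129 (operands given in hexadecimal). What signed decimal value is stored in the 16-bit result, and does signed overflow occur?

0xE316 = 1110001100010110 = -7402 (signed)
0x7129 = 0111000100101001 = 28969 (signed)
Subtract via negate-and-add: invert 0111000100101001 + 1 = 1000111011010111 (i.e. -28969).
  1110001100010110
+ 1000111011010111
= 0111000111101101  (discard carry-out 1)
Result 0111000111101101: MSB = 0 → value 29165.
Both addends (after negating the subtrahend) are negative but the stored result is non-negative: signed overflow. The true value -7402 − 28969 = -36371 lies outside [-32768, 32767].

29165; overflow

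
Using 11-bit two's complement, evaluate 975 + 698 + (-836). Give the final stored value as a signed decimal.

837

975 + 698 = 1673 → wraps to -375 (11010001001)
-375 + (-836) = -1211 → wraps to 837 (01101000101)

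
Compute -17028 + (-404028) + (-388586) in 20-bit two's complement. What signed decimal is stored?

-17028 + (-404028) = -421056 (10011001001101000000)
-421056 + (-388586) = -809642 → wraps to 238934 (00111010010101010110)

238934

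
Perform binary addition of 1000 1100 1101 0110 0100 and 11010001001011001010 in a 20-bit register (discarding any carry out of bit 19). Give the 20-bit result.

  10001100110101100100
+ 11010001001011001010
= 01011110000000101110  (discard carry-out 1)

01011110000000101110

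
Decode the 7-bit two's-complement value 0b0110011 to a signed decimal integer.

51

MSB is 0, so the value is non-negative: 0110011 = 51.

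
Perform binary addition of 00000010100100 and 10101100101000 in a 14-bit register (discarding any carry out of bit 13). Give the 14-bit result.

10101111001100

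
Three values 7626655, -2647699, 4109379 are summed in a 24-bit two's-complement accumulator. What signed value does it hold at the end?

-7688881

7626655 + (-2647699) = 4978956 (010010111111100100001100)
4978956 + 4109379 = 9088335 → wraps to -7688881 (100010101010110101001111)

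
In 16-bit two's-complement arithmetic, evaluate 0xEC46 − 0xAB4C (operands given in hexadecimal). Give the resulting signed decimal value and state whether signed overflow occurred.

0xEC46 = 1110110001000110 = -5050 (signed)
0xAB4C = 1010101101001100 = -21684 (signed)
Subtract via negate-and-add: invert 1010101101001100 + 1 = 0101010010110100 (i.e. 21684).
  1110110001000110
+ 0101010010110100
= 0100000011111010  (discard carry-out 1)
Result 0100000011111010: MSB = 0 → value 16634.
Addends (after negating the subtrahend) have opposite signs, so signed overflow cannot occur.

16634; no overflow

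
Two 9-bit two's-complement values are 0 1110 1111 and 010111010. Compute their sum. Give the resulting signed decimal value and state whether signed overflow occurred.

0 1110 1111 → 011101111 = 239 (signed)
010111010 = 186 (signed)
  011101111
+ 010111010
= 110101001
Result 110101001: MSB = 1 → 425 − 512 = -87.
Both addends are non-negative but the stored result is negative: signed overflow. The true value 239 + 186 = 425 lies outside [-256, 255].

-87; overflow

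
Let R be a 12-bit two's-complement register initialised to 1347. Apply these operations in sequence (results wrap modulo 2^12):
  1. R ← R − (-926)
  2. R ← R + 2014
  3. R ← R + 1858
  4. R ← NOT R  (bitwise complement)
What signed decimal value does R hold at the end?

2046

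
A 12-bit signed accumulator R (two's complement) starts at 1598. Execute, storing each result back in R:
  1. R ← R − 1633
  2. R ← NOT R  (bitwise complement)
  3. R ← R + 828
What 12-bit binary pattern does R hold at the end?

Start: R = 1598 = 011000111110.
R = 1598 − 1633 = -35 = 111111011101
R = NOT 111111011101 = 000000100010 = 34
R = 34 + 828 = 862 = 001101011110

001101011110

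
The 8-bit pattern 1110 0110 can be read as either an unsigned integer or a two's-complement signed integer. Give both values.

unsigned = 230, signed = -26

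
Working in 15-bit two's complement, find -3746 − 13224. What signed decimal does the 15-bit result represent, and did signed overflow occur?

-3746 → 111000101011110
13224 → 011001110101000
Subtract via negate-and-add: invert 011001110101000 + 1 = 100110001011000 (i.e. -13224).
  111000101011110
+ 100110001011000
= 011110110110110  (discard carry-out 1)
Result 011110110110110: MSB = 0 → value 15798.
Both addends (after negating the subtrahend) are negative but the stored result is non-negative: signed overflow. The true value -3746 − 13224 = -16970 lies outside [-16384, 16383].

15798; overflow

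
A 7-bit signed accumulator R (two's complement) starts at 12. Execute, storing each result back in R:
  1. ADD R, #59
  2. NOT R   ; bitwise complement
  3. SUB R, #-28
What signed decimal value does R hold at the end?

-44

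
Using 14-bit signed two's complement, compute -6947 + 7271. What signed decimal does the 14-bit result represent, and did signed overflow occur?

324; no overflow

-6947 → 10010011011101
7271 → 01110001100111
  10010011011101
+ 01110001100111
= 00000101000100  (discard carry-out 1)
Result 00000101000100: MSB = 0 → value 324.
Addends have opposite signs, so signed overflow cannot occur.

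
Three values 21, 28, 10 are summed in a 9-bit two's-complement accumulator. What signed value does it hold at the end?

59

21 + 28 = 49 (000110001)
49 + 10 = 59 (000111011)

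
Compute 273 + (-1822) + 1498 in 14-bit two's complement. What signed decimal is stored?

273 + (-1822) = -1549 (11100111110011)
-1549 + 1498 = -51 (11111111001101)

-51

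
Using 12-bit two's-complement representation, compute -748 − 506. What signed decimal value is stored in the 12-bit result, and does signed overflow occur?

-748 → 110100010100
506 → 000111111010
Subtract via negate-and-add: invert 000111111010 + 1 = 111000000110 (i.e. -506).
  110100010100
+ 111000000110
= 101100011010  (discard carry-out 1)
Result 101100011010: MSB = 1 → 2842 − 4096 = -1254.
Both addends (after negating the subtrahend) are negative and so is the stored result: no signed overflow.

-1254; no overflow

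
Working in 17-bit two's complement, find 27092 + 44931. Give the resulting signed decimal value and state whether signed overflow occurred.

-59049; overflow

27092 → 00110100111010100
44931 → 01010111110000011
  00110100111010100
+ 01010111110000011
= 10001100101010111
Result 10001100101010111: MSB = 1 → 72023 − 131072 = -59049.
Both addends are non-negative but the stored result is negative: signed overflow. The true value 27092 + 44931 = 72023 lies outside [-65536, 65535].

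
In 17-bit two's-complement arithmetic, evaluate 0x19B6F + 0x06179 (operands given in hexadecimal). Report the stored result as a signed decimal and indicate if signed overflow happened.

0x19B6F = 11001101101101111 = -25745 (signed)
0x06179 = 00110000101111001 = 24953 (signed)
  11001101101101111
+ 00110000101111001
= 11111110011101000
Result 11111110011101000: MSB = 1 → 130280 − 131072 = -792.
Addends have opposite signs, so signed overflow cannot occur.

-792; no overflow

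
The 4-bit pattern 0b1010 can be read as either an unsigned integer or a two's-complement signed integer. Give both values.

Unsigned: 1010 = 10.
Signed: MSB=1 → 10 − 16 = -6.

unsigned = 10, signed = -6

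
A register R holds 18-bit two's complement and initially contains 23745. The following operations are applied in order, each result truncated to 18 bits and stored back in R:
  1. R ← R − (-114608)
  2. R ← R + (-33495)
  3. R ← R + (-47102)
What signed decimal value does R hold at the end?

57756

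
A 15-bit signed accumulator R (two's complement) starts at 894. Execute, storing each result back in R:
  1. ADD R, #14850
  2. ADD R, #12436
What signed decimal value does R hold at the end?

-4588

Start: R = 894 = 000001101111110.
R = 894 + 14850 = 15744 = 011110110000000
R = 15744 + 12436 = 28180; wraps to -4588 = 110111000010100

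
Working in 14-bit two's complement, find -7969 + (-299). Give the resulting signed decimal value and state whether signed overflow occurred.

8116; overflow

-7969 → 10000011011111
-299 → 11111011010101
  10000011011111
+ 11111011010101
= 01111110110100  (discard carry-out 1)
Result 01111110110100: MSB = 0 → value 8116.
Both addends are negative but the stored result is non-negative: signed overflow. The true value -7969 + (-299) = -8268 lies outside [-8192, 8191].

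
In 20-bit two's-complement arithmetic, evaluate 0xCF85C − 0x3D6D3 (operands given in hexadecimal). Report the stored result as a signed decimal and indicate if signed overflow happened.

-450167; no overflow

0xCF85C = 11001111100001011100 = -198564 (signed)
0x3D6D3 = 00111101011011010011 = 251603 (signed)
Subtract via negate-and-add: invert 00111101011011010011 + 1 = 11000010100100101101 (i.e. -251603).
  11001111100001011100
+ 11000010100100101101
= 10010010000110001001  (discard carry-out 1)
Result 10010010000110001001: MSB = 1 → 598409 − 1048576 = -450167.
Both addends (after negating the subtrahend) are negative and so is the stored result: no signed overflow.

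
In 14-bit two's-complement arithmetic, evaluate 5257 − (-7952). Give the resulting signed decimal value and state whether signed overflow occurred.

5257 → 01010010001001
-7952 → 10000011110000
Subtract via negate-and-add: invert 10000011110000 + 1 = 01111100010000 (i.e. 7952).
  01010010001001
+ 01111100010000
= 11001110011001
Result 11001110011001: MSB = 1 → 13209 − 16384 = -3175.
Both addends (after negating the subtrahend) are non-negative but the stored result is negative: signed overflow. The true value 5257 − (-7952) = 13209 lies outside [-8192, 8191].

-3175; overflow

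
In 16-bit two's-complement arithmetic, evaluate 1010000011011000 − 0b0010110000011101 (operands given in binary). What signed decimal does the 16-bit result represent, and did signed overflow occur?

29883; overflow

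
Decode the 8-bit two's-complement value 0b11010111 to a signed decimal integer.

MSB is 1, so the value is negative.
Unsigned reading: 215. Subtract 2^8 = 256: 215 − 256 = -41.

-41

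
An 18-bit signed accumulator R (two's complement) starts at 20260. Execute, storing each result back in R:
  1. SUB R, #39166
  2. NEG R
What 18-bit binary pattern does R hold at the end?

Start: R = 20260 = 000100111100100100.
R = 20260 − 39166 = -18906 = 111011011000100110
R = −(-18906) = 18906 = 000100100111011010

000100100111011010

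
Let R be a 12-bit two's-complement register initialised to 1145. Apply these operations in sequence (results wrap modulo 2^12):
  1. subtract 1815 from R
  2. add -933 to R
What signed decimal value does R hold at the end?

-1603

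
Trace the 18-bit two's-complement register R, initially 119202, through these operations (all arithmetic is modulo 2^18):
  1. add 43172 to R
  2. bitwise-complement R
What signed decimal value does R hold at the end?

99769

Start: R = 119202 = 011101000110100010.
R = 119202 + 43172 = 162374; wraps to -99770 = 100111101001000110
R = NOT 100111101001000110 = 011000010110111001 = 99769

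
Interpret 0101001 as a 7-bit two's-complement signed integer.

41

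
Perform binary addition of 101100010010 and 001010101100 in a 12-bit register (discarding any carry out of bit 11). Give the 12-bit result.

110110111110

  101100010010
+ 001010101100
= 110110111110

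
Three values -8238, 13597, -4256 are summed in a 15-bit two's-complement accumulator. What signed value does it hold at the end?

-8238 + 13597 = 5359 (001010011101111)
5359 + (-4256) = 1103 (000010001001111)

1103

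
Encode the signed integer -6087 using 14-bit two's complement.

10100000111001

|-6087| = 6087 = 01011111000111 in 14 bits.
Invert the bits: 10100000111000. Add 1: 10100000111001.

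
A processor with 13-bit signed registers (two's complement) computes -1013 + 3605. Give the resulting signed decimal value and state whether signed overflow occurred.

2592; no overflow

-1013 → 1110000001011
3605 → 0111000010101
  1110000001011
+ 0111000010101
= 0101000100000  (discard carry-out 1)
Result 0101000100000: MSB = 0 → value 2592.
Addends have opposite signs, so signed overflow cannot occur.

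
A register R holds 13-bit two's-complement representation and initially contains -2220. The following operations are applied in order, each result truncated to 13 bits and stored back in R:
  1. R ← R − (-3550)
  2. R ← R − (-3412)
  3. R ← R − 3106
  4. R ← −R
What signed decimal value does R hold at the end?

Start: R = -2220 = 1011101010100.
R = -2220 − (-3550) = 1330 = 0010100110010
R = 1330 − (-3412) = 4742; wraps to -3450 = 1001010000110
R = -3450 − 3106 = -6556; wraps to 1636 = 0011001100100
R = −(1636) = -1636 = 1100110011100

-1636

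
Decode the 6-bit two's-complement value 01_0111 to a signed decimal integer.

23

MSB is 0, so the value is non-negative: 010111 = 23.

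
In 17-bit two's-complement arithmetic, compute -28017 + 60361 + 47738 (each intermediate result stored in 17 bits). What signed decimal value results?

-28017 + 60361 = 32344 (00111111001011000)
32344 + 47738 = 80082 → wraps to -50990 (10011100011010010)

-50990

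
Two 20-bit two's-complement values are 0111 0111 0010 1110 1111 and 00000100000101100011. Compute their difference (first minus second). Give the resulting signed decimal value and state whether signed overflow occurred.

471436; no overflow

0111 0111 0010 1110 1111 → 01110111001011101111 = 488175 (signed)
00000100000101100011 = 16739 (signed)
Subtract via negate-and-add: invert 00000100000101100011 + 1 = 11111011111010011101 (i.e. -16739).
  01110111001011101111
+ 11111011111010011101
= 01110011000110001100  (discard carry-out 1)
Result 01110011000110001100: MSB = 0 → value 471436.
Addends (after negating the subtrahend) have opposite signs, so signed overflow cannot occur.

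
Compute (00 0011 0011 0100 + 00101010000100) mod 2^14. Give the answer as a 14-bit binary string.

  00001100110100
+ 00101010000100
= 00110110111000

00110110111000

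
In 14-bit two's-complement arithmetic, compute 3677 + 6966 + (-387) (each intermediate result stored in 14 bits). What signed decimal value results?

3677 + 6966 = 10643 → wraps to -5741 (10100110010011)
-5741 + (-387) = -6128 (10100000010000)

-6128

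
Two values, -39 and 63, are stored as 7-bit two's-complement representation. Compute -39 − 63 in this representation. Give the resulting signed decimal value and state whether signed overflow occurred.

26; overflow

-39 → 1011001
63 → 0111111
Subtract via negate-and-add: invert 0111111 + 1 = 1000001 (i.e. -63).
  1011001
+ 1000001
= 0011010  (discard carry-out 1)
Result 0011010: MSB = 0 → value 26.
Both addends (after negating the subtrahend) are negative but the stored result is non-negative: signed overflow. The true value -39 − 63 = -102 lies outside [-64, 63].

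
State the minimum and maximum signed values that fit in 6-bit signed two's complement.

min = -32, max = 31

Minimum: −2^5 = -32.
Maximum: 2^5 − 1 = 31.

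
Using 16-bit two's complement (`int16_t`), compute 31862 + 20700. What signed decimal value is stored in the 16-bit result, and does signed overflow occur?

-12974; overflow

31862 → 0111110001110110
20700 → 0101000011011100
  0111110001110110
+ 0101000011011100
= 1100110101010010
Result 1100110101010010: MSB = 1 → 52562 − 65536 = -12974.
Both addends are non-negative but the stored result is negative: signed overflow. The true value 31862 + 20700 = 52562 lies outside [-32768, 32767].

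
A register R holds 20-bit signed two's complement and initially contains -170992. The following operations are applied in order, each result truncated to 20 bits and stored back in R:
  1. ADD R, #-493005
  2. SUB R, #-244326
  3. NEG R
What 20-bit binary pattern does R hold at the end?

Start: R = -170992 = 11010110010000010000.
R = -170992 + (-493005) = -663997; wraps to 384579 = 01011101111001000011
R = 384579 − (-244326) = 628905; wraps to -419671 = 10011001100010101001
R = −(-419671) = 419671 = 01100110011101010111

01100110011101010111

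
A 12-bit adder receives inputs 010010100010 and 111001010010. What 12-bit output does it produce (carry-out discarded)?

  010010100010
+ 111001010010
= 001011110100  (discard carry-out 1)

001011110100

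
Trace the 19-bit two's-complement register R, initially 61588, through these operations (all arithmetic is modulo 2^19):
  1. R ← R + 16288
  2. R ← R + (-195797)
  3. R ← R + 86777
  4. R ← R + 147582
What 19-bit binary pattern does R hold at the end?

0011100011011010110

Start: R = 61588 = 0001111000010010100.
R = 61588 + 16288 = 77876 = 0010011000000110100
R = 77876 + (-195797) = -117921 = 1100011001101011111
R = -117921 + 86777 = -31144 = 1111000011001011000
R = -31144 + 147582 = 116438 = 0011100011011010110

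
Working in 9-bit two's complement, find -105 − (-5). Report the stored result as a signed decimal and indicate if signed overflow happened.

-100; no overflow

-105 → 110010111
-5 → 111111011
Subtract via negate-and-add: invert 111111011 + 1 = 000000101 (i.e. 5).
  110010111
+ 000000101
= 110011100
Result 110011100: MSB = 1 → 412 − 512 = -100.
Addends (after negating the subtrahend) have opposite signs, so signed overflow cannot occur.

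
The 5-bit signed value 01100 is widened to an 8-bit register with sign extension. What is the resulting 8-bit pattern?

MSB of 01100 is 0; replicate it into the new high bits.
000|01100 → 00001100 (still 12).

00001100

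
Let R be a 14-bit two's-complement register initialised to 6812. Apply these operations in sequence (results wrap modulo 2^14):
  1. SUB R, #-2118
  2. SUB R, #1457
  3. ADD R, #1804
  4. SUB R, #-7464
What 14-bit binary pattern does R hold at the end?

00000101100101

Start: R = 6812 = 01101010011100.
R = 6812 − (-2118) = 8930; wraps to -7454 = 10001011100010
R = -7454 − 1457 = -8911; wraps to 7473 = 01110100110001
R = 7473 + 1804 = 9277; wraps to -7107 = 10010000111101
R = -7107 − (-7464) = 357 = 00000101100101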